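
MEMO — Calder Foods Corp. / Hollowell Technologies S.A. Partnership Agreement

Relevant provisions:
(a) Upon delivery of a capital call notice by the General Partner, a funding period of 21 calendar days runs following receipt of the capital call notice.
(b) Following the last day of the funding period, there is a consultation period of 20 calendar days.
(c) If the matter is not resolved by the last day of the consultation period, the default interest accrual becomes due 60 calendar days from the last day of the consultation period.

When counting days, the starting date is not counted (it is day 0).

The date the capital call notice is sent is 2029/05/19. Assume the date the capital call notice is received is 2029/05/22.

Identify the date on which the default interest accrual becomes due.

2029/08/31

Adding 21 calendar days to 2029/05/22 gives 2029/06/12, which is the last day of the funding period.
The last day of the consultation period: 20 calendar days after 2029/06/12 is 2029/07/02.
The date on which the default interest accrual becomes due: 2029/07/02 + 60 days = 2029/08/31.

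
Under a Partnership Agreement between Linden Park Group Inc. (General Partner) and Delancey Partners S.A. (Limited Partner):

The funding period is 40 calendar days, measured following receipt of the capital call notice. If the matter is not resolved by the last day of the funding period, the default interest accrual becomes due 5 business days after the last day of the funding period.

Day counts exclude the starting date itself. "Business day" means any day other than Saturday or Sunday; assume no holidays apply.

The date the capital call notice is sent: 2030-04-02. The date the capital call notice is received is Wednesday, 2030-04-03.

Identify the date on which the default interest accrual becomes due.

2030-05-20

Adding 40 calendar days to 2030-04-03 gives 2030-05-13, which is the last day of the funding period.
From Monday, 2030-05-13, 5 business days (May 14, May 15, May 16, May 17, May 20, skipping weekends) brings us to Monday, 2030-05-20, which is the date on which the default interest accrual becomes due.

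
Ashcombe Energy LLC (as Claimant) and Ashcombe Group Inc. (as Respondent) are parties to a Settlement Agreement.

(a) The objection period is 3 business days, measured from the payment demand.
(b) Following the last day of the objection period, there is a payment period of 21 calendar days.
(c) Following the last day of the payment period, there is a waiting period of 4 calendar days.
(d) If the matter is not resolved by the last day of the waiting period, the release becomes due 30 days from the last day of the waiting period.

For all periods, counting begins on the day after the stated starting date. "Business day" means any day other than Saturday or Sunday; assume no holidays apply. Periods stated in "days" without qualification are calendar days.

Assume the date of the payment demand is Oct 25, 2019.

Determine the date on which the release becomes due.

Dec 24, 2019

From Friday, Oct 25, 2019, 3 business days (Oct 28, Oct 29, Oct 30, skipping weekends) brings us to Wednesday, Oct 30, 2019, which is the last day of the objection period.
Adding 21 calendar days to Oct 30, 2019 gives Nov 20, 2019, which is the last day of the payment period.
Adding 4 calendar days to Nov 20, 2019 gives Nov 24, 2019, which is the last day of the waiting period.
Adding 30 calendar days to Nov 24, 2019 gives Dec 24, 2019, which is the date on which the release becomes due.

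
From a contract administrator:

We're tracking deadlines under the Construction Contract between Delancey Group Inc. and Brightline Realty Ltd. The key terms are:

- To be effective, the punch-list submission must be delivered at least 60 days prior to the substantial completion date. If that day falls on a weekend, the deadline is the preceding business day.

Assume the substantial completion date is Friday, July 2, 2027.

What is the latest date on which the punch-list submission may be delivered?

Counting back 60 calendar days from July 2, 2027 gives May 3, 2027. That is a Monday, so no adjustment is needed.

May 3, 2027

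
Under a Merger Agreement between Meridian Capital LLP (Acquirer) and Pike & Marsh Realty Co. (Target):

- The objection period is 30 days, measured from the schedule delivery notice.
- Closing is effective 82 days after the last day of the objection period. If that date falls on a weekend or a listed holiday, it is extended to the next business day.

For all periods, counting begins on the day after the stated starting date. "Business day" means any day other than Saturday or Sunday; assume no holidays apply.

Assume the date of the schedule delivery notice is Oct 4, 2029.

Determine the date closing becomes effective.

Adding 30 calendar days to Oct 4, 2029 gives Nov 3, 2029, which is the last day of the objection period.
Adding 82 calendar days to Nov 3, 2029 gives Jan 24, 2030, which is the date closing becomes effective. Jan 24, 2030 is a Thursday, so no roll-forward applies.

Jan 24, 2030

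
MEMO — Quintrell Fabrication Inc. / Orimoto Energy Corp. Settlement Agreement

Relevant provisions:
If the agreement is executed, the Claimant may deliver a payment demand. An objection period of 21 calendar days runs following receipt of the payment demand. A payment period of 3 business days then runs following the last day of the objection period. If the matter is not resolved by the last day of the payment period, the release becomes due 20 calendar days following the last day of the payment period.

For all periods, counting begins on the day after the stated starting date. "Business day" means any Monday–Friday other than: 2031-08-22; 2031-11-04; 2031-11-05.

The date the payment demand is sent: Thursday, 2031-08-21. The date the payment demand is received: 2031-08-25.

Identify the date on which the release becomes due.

2031-10-08

The last day of the objection period: 21 calendar days after 2031-08-25 is 2031-09-15.
The last day of the payment period: counting 3 business days from Monday, 2031-09-15 (Sep 16, Sep 17, Sep 18, skipping weekends) reaches Thursday, 2031-09-18.
The date on which the release becomes due: 20 calendar days after 2031-09-18 is 2031-10-08.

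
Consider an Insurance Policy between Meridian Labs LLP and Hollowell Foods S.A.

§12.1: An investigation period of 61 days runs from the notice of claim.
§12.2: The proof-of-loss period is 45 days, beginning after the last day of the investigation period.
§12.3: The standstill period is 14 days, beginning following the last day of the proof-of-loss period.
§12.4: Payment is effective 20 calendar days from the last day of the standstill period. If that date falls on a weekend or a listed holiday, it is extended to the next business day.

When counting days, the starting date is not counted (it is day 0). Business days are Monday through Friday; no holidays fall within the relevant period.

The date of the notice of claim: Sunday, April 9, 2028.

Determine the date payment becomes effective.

August 28, 2028

The last day of the investigation period: 61 calendar days after April 9, 2028 is June 9, 2028.
The last day of the proof-of-loss period: June 9, 2028 + 45 days = July 24, 2028.
Adding 14 calendar days to July 24, 2028 gives August 7, 2028, which is the last day of the standstill period.
Adding 20 calendar days to August 7, 2028 gives August 27, 2028, which is the date payment becomes effective. That falls on a Sunday, so it rolls to the next business day, Monday, August 28, 2028.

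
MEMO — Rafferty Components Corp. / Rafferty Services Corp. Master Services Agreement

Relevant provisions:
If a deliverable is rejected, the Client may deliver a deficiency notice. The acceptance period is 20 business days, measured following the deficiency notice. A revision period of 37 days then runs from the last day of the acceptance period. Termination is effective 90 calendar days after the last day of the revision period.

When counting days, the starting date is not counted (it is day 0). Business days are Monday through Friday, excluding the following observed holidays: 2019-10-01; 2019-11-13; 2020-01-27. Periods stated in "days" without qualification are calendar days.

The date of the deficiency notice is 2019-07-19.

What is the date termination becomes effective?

The last day of the acceptance period: counting 20 business days from Friday, 2019-07-19 (Jul 22, Jul 23, Jul 24, Jul 25, …, Aug 14, Aug 15, Aug 16, skipping weekends) reaches Friday, 2019-08-16.
Adding 37 calendar days to 2019-08-16 gives 2019-09-22, which is the last day of the revision period.
Adding 90 calendar days to 2019-09-22 gives 2019-12-21, which is the date termination becomes effective.

2019-12-21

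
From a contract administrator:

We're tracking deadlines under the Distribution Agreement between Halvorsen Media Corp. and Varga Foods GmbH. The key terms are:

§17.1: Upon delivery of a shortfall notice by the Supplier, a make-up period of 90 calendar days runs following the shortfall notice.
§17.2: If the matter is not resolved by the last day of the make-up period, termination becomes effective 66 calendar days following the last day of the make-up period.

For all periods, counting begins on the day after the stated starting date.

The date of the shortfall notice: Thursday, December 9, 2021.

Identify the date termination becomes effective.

Adding 90 calendar days to December 9, 2021 gives March 9, 2022, which is the last day of the make-up period.
The date termination becomes effective: March 9, 2022 + 66 days = May 14, 2022.

May 14, 2022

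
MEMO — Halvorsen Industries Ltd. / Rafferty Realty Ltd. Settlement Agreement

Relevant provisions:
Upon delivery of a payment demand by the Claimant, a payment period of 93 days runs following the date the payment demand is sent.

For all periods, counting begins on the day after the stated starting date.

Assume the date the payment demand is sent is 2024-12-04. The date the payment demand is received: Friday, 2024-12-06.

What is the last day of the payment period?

The last day of the payment period: 2024-12-04 + 93 days = 2025-03-07.

2025-03-07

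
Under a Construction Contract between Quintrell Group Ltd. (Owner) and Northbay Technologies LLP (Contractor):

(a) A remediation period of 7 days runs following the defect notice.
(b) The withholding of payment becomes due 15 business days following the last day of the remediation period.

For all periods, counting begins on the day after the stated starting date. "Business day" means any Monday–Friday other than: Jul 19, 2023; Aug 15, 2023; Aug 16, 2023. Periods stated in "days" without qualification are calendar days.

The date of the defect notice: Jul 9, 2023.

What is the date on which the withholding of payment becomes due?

Aug 7, 2023

Adding 7 calendar days to Jul 9, 2023 gives Jul 16, 2023, which is the last day of the remediation period.
From Sunday, Jul 16, 2023, 15 business days (Jul 17, Jul 18, Jul 20, Jul 21, …, Aug 3, Aug 4, Aug 7, skipping weekends and the listed holiday on Jul 19) brings us to Monday, Aug 7, 2023, which is the date on which the withholding of payment becomes due.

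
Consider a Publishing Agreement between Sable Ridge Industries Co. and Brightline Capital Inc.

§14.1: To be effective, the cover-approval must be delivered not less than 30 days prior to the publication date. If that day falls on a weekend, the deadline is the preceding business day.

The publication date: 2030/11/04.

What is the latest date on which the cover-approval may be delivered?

2030/10/04

2030/11/04 minus 30 days is 2030/10/05. That is a Saturday, so the deadline moves back to Friday, 2030/10/04.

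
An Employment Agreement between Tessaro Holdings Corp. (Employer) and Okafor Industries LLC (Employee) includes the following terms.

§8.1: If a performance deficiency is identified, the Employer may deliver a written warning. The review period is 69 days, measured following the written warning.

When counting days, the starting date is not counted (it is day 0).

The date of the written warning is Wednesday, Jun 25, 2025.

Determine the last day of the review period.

Sep 2, 2025

Adding 69 calendar days to Jun 25, 2025 gives Sep 2, 2025, which is the last day of the review period.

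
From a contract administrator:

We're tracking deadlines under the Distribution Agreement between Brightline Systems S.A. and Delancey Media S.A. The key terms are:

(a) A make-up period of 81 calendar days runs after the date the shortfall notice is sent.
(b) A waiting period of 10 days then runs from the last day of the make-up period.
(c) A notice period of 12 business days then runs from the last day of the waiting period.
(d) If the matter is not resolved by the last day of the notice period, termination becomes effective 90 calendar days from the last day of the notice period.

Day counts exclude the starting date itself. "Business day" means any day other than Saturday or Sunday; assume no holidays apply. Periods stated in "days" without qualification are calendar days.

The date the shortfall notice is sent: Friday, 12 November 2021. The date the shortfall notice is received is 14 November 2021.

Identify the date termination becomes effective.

Adding 81 calendar days to 12 November 2021 gives 1 February 2022, which is the last day of the make-up period.
The last day of the waiting period: 10 calendar days after 1 February 2022 is 11 February 2022.
The last day of the notice period: 12 business days after Friday, 11 February 2022, skipping weekends — Feb 14, Feb 15, Feb 16, Feb 17, …, Feb 25, Feb 28, Mar 1 — lands on Tuesday, 1 March 2022.
The date termination becomes effective: 90 calendar days after 1 March 2022 is 30 May 2022.

30 May 2022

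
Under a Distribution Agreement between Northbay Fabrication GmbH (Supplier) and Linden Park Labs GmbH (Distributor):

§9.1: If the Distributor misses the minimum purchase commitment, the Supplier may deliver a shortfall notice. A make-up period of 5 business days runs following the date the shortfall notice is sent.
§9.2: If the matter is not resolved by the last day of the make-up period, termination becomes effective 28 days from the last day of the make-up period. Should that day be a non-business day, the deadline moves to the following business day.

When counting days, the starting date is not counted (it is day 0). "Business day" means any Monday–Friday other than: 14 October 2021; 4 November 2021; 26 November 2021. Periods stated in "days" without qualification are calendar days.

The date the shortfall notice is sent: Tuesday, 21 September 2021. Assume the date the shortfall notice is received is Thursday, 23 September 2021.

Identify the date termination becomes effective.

26 October 2021

The last day of the make-up period: counting 5 business days from Tuesday, 21 September 2021 (Sep 22, Sep 23, Sep 24, Sep 27, Sep 28, skipping weekends) reaches Tuesday, 28 September 2021.
The date termination becomes effective: 28 calendar days after 28 September 2021 is 26 October 2021. 26 October 2021 is a Tuesday and is not a listed holiday, so no roll-forward applies.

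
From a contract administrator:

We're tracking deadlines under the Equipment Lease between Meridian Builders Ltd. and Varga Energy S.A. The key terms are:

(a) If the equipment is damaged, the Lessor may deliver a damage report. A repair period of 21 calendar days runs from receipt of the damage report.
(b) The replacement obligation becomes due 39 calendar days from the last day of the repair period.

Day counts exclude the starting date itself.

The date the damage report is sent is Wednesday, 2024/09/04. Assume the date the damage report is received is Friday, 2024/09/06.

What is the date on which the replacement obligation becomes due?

Adding 21 calendar days to 2024/09/06 gives 2024/09/27, which is the last day of the repair period.
The date on which the replacement obligation becomes due: 39 calendar days after 2024/09/27 is 2024/11/05.

2024/11/05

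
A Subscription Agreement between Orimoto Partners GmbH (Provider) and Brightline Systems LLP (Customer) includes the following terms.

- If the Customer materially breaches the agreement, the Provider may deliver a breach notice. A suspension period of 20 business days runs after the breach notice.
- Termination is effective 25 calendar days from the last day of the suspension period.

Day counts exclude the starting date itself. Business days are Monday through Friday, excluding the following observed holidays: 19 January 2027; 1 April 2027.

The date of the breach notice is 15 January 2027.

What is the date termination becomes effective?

The last day of the suspension period: 20 business days after Friday, 15 January 2027, skipping weekends and the listed holiday on Jan 19 — Jan 18, Jan 20, Jan 21, Jan 22, …, Feb 11, Feb 12, Feb 15 — lands on Monday, 15 February 2027.
Adding 25 calendar days to 15 February 2027 gives 12 March 2027, which is the date termination becomes effective.

12 March 2027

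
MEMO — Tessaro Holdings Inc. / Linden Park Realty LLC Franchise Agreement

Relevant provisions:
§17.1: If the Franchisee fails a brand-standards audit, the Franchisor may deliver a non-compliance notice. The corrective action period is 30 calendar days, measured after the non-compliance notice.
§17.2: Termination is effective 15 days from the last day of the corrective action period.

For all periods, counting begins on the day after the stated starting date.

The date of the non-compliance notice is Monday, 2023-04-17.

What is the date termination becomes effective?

2023-06-01

The last day of the corrective action period: 2023-04-17 + 30 days = 2023-05-17.
The date termination becomes effective: 15 calendar days after 2023-05-17 is 2023-06-01.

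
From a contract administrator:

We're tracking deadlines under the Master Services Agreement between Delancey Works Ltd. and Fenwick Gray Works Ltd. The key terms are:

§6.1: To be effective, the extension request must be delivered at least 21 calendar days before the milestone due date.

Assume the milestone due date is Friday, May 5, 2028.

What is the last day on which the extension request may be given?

April 14, 2028

Counting back 21 calendar days from May 5, 2028 gives April 14, 2028.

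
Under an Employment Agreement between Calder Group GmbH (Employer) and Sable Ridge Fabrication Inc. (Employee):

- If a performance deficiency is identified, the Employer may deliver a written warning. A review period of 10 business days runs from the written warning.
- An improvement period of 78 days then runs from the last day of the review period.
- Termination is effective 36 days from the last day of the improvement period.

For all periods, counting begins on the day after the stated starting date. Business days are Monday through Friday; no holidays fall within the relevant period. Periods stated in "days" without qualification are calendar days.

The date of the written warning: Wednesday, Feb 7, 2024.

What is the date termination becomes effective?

Jun 14, 2024

The last day of the review period: counting 10 business days from Wednesday, Feb 7, 2024 (Feb 8, Feb 9, Feb 12, Feb 13, Feb 14, Feb 15, Feb 16, Feb 19, Feb 20, Feb 21, skipping weekends) reaches Wednesday, Feb 21, 2024.
Adding 78 calendar days to Feb 21, 2024 gives May 9, 2024, which is the last day of the improvement period.
Adding 36 calendar days to May 9, 2024 gives Jun 14, 2024, which is the date termination becomes effective.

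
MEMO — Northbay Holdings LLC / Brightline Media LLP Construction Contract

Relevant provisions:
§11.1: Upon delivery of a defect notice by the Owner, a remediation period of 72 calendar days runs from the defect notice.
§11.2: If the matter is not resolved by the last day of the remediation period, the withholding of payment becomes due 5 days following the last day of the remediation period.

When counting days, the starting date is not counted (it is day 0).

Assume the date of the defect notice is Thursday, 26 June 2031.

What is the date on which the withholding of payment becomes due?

11 September 2031

The last day of the remediation period: 26 June 2031 + 72 days = 6 September 2031.
Adding 5 calendar days to 6 September 2031 gives 11 September 2031, which is the date on which the withholding of payment becomes due.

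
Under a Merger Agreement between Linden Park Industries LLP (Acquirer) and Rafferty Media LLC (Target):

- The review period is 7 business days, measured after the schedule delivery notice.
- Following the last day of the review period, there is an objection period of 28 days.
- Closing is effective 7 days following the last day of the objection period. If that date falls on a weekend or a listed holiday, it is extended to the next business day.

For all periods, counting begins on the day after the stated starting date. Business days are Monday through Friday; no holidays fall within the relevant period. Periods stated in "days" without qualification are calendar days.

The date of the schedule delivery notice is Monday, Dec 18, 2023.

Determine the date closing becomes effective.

Jan 31, 2024

The last day of the review period: counting 7 business days from Monday, Dec 18, 2023 (Dec 19, Dec 20, Dec 21, Dec 22, Dec 25, Dec 26, Dec 27, skipping weekends) reaches Wednesday, Dec 27, 2023.
The last day of the objection period: Dec 27, 2023 + 28 days = Jan 24, 2024.
The date closing becomes effective: 7 calendar days after Jan 24, 2024 is Jan 31, 2024. Jan 31, 2024 is a Wednesday, so no roll-forward applies.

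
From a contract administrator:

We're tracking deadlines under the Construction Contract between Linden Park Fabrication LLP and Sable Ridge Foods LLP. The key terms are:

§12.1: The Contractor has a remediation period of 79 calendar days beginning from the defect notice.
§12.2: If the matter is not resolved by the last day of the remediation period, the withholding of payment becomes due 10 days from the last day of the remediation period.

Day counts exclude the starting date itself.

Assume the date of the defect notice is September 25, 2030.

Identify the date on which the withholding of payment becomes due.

The last day of the remediation period: September 25, 2030 + 79 days = December 13, 2030.
The date on which the withholding of payment becomes due: 10 calendar days after December 13, 2030 is December 23, 2030.

December 23, 2030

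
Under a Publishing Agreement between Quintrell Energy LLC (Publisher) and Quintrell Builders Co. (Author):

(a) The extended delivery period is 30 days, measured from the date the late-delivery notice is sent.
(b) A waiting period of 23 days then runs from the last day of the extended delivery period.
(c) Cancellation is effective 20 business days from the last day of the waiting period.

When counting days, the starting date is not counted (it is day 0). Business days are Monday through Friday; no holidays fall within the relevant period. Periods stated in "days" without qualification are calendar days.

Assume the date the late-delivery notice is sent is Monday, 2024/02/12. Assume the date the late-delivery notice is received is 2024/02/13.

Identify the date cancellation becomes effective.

2024/05/03

Adding 30 calendar days to 2024/02/12 gives 2024/03/13, which is the last day of the extended delivery period.
The last day of the waiting period: 2024/03/13 + 23 days = 2024/04/05.
From Friday, 2024/04/05, 20 business days (Apr 8, Apr 9, Apr 10, Apr 11, …, May 1, May 2, May 3, skipping weekends) brings us to Friday, 2024/05/03, which is the date cancellation becomes effective.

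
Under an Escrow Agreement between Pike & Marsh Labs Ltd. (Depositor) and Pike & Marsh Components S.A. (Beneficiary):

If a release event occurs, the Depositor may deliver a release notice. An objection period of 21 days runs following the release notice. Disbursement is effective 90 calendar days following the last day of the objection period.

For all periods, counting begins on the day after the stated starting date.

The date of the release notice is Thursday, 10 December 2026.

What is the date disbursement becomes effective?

The last day of the objection period: 10 December 2026 + 21 days = 31 December 2026.
The date disbursement becomes effective: 31 December 2026 + 90 days = 31 March 2027.

31 March 2027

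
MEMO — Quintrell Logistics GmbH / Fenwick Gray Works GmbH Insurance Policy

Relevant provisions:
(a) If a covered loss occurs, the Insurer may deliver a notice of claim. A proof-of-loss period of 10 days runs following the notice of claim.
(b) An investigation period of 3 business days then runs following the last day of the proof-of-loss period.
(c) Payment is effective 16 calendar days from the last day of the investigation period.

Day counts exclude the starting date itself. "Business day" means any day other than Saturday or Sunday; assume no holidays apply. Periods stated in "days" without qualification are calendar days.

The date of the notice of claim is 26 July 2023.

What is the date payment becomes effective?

The last day of the proof-of-loss period: 10 calendar days after 26 July 2023 is 5 August 2023.
The last day of the investigation period: counting 3 business days from Saturday, 5 August 2023 (Aug 7, Aug 8, Aug 9, skipping weekends) reaches Wednesday, 9 August 2023.
Adding 16 calendar days to 9 August 2023 gives 25 August 2023, which is the date payment becomes effective.

25 August 2023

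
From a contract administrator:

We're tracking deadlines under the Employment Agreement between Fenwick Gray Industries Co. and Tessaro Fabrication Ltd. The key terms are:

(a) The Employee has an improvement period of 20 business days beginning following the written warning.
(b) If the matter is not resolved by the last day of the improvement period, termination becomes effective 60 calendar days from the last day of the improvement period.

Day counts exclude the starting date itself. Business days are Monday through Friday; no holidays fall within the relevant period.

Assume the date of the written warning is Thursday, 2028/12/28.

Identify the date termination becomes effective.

The last day of the improvement period: 20 business days after Thursday, 2028/12/28, skipping weekends — Dec 29, Jan 1, Jan 2, Jan 3, …, Jan 23, Jan 24, Jan 25 — lands on Thursday, 2029/01/25.
Adding 60 calendar days to 2029/01/25 gives 2029/03/26, which is the date termination becomes effective.

2029/03/26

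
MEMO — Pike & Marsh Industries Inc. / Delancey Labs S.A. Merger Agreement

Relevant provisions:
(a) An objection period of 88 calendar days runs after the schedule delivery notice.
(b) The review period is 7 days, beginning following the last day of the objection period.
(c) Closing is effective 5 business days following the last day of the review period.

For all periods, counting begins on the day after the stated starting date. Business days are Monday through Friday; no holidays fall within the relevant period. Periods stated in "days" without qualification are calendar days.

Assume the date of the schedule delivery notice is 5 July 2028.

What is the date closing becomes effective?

Adding 88 calendar days to 5 July 2028 gives 1 October 2028, which is the last day of the objection period.
The last day of the review period: 7 calendar days after 1 October 2028 is 8 October 2028.
The date closing becomes effective: counting 5 business days from Sunday, 8 October 2028 (Oct 9, Oct 10, Oct 11, Oct 12, Oct 13, skipping weekends) reaches Friday, 13 October 2028.

13 October 2028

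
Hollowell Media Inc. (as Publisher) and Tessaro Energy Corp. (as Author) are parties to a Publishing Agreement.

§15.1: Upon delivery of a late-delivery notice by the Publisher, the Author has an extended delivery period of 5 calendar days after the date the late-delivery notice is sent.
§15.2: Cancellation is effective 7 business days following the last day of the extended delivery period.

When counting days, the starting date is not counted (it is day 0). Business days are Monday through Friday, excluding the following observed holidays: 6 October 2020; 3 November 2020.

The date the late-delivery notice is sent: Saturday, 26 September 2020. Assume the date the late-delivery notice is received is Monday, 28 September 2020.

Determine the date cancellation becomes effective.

Adding 5 calendar days to 26 September 2020 gives 1 October 2020, which is the last day of the extended delivery period.
The date cancellation becomes effective: counting 7 business days from Thursday, 1 October 2020 (Oct 2, Oct 5, Oct 7, Oct 8, Oct 9, Oct 12, Oct 13, skipping weekends and the listed holiday on Oct 6) reaches Tuesday, 13 October 2020.

13 October 2020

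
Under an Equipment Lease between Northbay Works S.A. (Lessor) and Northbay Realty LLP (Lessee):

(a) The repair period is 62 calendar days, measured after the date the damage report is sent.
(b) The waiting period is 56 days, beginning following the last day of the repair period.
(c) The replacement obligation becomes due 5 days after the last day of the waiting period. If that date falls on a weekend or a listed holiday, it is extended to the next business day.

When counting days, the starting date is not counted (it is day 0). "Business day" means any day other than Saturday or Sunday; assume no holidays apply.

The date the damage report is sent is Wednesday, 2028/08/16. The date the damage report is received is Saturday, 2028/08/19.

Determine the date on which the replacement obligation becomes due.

2028/12/18

The last day of the repair period: 62 calendar days after 2028/08/16 is 2028/10/17.
The last day of the waiting period: 2028/10/17 + 56 days = 2028/12/12.
The date on which the replacement obligation becomes due: 2028/12/12 + 5 days = 2028/12/17. That falls on a Sunday, so it rolls to the next business day, Monday, 2028/12/18.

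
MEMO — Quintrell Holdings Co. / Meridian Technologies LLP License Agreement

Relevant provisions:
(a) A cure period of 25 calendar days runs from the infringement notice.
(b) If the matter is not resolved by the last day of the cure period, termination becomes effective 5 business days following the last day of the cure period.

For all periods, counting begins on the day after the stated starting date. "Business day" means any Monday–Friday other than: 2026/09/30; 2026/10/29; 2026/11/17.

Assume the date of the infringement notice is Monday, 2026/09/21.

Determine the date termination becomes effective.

Adding 25 calendar days to 2026/09/21 gives 2026/10/16, which is the last day of the cure period.
From Friday, 2026/10/16, 5 business days (Oct 19, Oct 20, Oct 21, Oct 22, Oct 23, skipping weekends) brings us to Friday, 2026/10/23, which is the date termination becomes effective.

2026/10/23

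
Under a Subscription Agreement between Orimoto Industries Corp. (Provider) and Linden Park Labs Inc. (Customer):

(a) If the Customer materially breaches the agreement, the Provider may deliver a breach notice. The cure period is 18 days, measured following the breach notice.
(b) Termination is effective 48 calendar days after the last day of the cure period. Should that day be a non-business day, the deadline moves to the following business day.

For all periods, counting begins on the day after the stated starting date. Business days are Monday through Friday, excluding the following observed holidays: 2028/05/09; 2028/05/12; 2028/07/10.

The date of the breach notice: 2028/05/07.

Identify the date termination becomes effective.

The last day of the cure period: 2028/05/07 + 18 days = 2028/05/25.
Adding 48 calendar days to 2028/05/25 gives 2028/07/12, which is the date termination becomes effective. 2028/07/12 is a Wednesday and is not a listed holiday, so no roll-forward applies.

2028/07/12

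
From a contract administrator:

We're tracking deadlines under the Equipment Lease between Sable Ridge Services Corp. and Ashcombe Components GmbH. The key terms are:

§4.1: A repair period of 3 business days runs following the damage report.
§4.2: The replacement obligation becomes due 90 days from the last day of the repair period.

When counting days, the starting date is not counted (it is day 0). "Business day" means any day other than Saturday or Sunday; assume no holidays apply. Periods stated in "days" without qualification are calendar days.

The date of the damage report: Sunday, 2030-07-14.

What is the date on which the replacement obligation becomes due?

The last day of the repair period: 3 business days after Sunday, 2030-07-14, skipping weekends — Jul 15, Jul 16, Jul 17 — lands on Wednesday, 2030-07-17.
Adding 90 calendar days to 2030-07-17 gives 2030-10-15, which is the date on which the replacement obligation becomes due.

2030-10-15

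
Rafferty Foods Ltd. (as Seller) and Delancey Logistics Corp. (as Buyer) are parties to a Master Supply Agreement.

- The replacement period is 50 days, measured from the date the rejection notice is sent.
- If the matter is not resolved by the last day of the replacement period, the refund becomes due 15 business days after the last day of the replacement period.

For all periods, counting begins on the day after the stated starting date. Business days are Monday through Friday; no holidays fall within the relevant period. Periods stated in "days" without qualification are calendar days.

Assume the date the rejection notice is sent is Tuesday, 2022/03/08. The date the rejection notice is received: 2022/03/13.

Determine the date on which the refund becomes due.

Adding 50 calendar days to 2022/03/08 gives 2022/04/27, which is the last day of the replacement period.
The date on which the refund becomes due: counting 15 business days from Wednesday, 2022/04/27 (Apr 28, Apr 29, May 2, May 3, …, May 16, May 17, May 18, skipping weekends) reaches Wednesday, 2022/05/18.

2022/05/18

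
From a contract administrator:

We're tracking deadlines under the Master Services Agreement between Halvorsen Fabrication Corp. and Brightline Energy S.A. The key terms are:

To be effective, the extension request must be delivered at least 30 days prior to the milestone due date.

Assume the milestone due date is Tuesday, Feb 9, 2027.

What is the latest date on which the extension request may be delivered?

Jan 10, 2027

Feb 9, 2027 minus 30 days is Jan 10, 2027.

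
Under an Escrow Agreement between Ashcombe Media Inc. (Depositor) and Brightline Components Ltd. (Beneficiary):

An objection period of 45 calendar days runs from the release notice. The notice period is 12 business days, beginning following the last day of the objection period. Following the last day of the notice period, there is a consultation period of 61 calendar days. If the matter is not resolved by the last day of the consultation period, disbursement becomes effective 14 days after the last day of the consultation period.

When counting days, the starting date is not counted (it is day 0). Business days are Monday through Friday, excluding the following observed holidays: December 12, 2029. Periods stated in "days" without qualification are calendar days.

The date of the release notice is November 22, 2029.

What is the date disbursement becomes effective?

April 7, 2030

The last day of the objection period: 45 calendar days after November 22, 2029 is January 6, 2030.
The last day of the notice period: 12 business days after Sunday, January 6, 2030, skipping weekends — Jan 7, Jan 8, Jan 9, Jan 10, …, Jan 18, Jan 21, Jan 22 — lands on Tuesday, January 22, 2030.
Adding 61 calendar days to January 22, 2030 gives March 24, 2030, which is the last day of the consultation period.
Adding 14 calendar days to March 24, 2030 gives April 7, 2030, which is the date disbursement becomes effective.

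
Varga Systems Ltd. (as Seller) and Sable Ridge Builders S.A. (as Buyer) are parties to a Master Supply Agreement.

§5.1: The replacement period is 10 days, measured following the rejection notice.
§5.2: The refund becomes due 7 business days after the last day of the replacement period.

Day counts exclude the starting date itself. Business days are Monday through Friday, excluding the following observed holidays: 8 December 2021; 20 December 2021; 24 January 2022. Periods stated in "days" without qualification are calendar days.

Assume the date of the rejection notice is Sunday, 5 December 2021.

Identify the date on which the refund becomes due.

Adding 10 calendar days to 5 December 2021 gives 15 December 2021, which is the last day of the replacement period.
From Wednesday, 15 December 2021, 7 business days (Dec 16, Dec 17, Dec 21, Dec 22, Dec 23, Dec 24, Dec 27, skipping weekends and the listed holiday on Dec 20) brings us to Monday, 27 December 2021, which is the date on which the refund becomes due.

27 December 2021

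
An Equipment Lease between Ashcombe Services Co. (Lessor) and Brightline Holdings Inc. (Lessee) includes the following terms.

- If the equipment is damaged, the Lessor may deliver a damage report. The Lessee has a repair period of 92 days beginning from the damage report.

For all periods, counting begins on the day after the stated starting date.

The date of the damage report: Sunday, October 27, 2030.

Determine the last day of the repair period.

January 27, 2031

The last day of the repair period: October 27, 2030 + 92 days = January 27, 2031.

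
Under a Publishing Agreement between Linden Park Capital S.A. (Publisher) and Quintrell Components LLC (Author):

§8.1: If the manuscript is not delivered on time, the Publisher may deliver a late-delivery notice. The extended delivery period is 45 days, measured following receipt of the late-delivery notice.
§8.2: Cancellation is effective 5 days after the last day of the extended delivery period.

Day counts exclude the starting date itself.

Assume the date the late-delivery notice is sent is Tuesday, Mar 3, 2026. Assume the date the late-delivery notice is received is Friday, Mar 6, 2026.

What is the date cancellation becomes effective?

The last day of the extended delivery period: 45 calendar days after Mar 6, 2026 is Apr 20, 2026.
The date cancellation becomes effective: Apr 20, 2026 + 5 days = Apr 25, 2026.

Apr 25, 2026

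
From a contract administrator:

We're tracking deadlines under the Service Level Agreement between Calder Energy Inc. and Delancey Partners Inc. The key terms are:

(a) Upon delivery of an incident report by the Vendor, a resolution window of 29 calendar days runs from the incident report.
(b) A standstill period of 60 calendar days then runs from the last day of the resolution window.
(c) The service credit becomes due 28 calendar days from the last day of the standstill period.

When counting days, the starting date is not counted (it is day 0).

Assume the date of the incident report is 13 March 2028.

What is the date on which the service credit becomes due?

The last day of the resolution window: 29 calendar days after 13 March 2028 is 11 April 2028.
The last day of the standstill period: 60 calendar days after 11 April 2028 is 10 June 2028.
Adding 28 calendar days to 10 June 2028 gives 8 July 2028, which is the date on which the service credit becomes due.

8 July 2028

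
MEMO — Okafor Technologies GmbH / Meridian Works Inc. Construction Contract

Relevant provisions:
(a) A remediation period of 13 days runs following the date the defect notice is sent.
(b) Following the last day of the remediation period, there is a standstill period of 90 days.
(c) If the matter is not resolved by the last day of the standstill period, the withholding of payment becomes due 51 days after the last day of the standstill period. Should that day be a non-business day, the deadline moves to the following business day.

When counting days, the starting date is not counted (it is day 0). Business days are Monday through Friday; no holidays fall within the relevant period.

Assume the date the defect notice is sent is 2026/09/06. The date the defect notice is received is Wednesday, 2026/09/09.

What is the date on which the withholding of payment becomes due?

The last day of the remediation period: 2026/09/06 + 13 days = 2026/09/19.
The last day of the standstill period: 2026/09/19 + 90 days = 2026/12/18.
The date on which the withholding of payment becomes due: 2026/12/18 + 51 days = 2027/02/07. That falls on a Sunday, so it rolls to the next business day, Monday, 2027/02/08.

2027/02/08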